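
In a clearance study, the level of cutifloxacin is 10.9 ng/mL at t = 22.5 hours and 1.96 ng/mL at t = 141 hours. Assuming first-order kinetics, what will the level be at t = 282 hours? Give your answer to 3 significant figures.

Over Δt = 141 − 22.5 = 118.5 hours, the level fell by a factor of 10.9/1.96 ≈ 5.5612.
n = log₂(5.5612) ≈ 2.4754 half-lives, so t½ = 118.5/2.4754 ≈ 47.871 hours.
From t = 141 to t = 282: 1.96 × (1/2)^((282−141)/47.871) ≈ 0.25445 ng/mL.

0.254 ng/mL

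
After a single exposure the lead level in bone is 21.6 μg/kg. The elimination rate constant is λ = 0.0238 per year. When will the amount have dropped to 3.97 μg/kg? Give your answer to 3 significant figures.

71.2 years

t½ = ln 2 / λ = 0.69315 / 0.0238 ≈ 29.124 years.
Fraction remaining = 3.97/21.6 ≈ 0.1838.
n = log₂(21.6/3.97) = ln(5.4408)/ln 2 ≈ 2.4438 half-lives.
t = n × t½ = 2.4438 × 29.124 ≈ 71.173 years.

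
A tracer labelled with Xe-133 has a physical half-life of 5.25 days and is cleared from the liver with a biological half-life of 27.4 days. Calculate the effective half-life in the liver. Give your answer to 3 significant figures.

4.41 days

1/t_eff = 1/t_phys + 1/t_biol = 1/5.25 + 1/27.4 = 0.22697 per day.
t_eff = 5.25 × 27.4 / (5.25 + 27.4) ≈ 4.4058 days.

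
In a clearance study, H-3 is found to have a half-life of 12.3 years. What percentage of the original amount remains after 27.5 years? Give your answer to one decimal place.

21.2%

n = 27.5/12.3 ≈ 2.2358 half-lives.
Fraction remaining = (1/2)^2.2358 ≈ 0.21231, i.e. 21.231%.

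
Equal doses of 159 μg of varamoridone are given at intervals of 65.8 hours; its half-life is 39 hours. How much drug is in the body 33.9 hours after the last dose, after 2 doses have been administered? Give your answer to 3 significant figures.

The 2 doses were given 99.7, 33.9 hours ago.
Total = 159·(1/2)^(99.7/39) + 159·(1/2)^(33.9/39)
      = 27.03 + 87.043 ≈ 114.07 μg.

114 μg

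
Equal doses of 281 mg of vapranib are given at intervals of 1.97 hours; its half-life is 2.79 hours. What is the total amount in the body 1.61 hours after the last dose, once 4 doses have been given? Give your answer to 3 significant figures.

418 mg

The 4 doses were given 7.52, 5.55, 3.58, 1.61 hours ago.
Total = 281·(1/2)^(7.52/2.79) + 281·(1/2)^(5.55/2.79) + 281·(1/2)^(3.58/2.79) + 281·(1/2)^(1.61/2.79)
      = 43.384 + 70.776 + 115.46 + 188.36 ≈ 417.98 mg.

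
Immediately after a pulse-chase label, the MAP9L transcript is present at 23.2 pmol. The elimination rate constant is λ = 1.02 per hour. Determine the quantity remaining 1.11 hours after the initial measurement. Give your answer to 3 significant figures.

t½ = ln 2 / λ = 0.69315 / 1.02 ≈ 0.67956 hours.
Number of half-lives: n = 1.11/0.67956 ≈ 1.6334.
Remaining = 23.2 × (1/2)^1.6334 = 23.2 × 0.32232 ≈ 7.4779 pmol.

7.48 pmol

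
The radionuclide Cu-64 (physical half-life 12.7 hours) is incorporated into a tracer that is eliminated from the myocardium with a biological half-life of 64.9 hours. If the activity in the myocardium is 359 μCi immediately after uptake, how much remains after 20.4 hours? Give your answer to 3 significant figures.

94.8 μCi

1/t_eff = 1/t_phys + 1/t_biol = 1/12.7 + 1/64.9 = 0.094148 per hour.
t_eff = 12.7 × 64.9 / (12.7 + 64.9) ≈ 10.622 hours.
Remaining = 359 × (1/2)^(20.4/10.622) = 359 × (1/2)^1.9206 ≈ 94.826 μCi.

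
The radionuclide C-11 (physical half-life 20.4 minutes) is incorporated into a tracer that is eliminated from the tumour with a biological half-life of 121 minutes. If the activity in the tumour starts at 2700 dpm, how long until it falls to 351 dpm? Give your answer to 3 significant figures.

51.4 minutes

1/t_eff = 1/t_phys + 1/t_biol = 1/20.4 + 1/121 = 0.057284 per minute.
t_eff = 20.4 × 121 / (20.4 + 121) ≈ 17.457 minutes.
n = log₂(2700/351) ≈ 2.9434; t = 2.9434 × 17.457 ≈ 51.383 minutes.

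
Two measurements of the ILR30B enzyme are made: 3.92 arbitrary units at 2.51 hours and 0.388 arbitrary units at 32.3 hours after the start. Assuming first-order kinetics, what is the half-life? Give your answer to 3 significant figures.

8.93 hours

Over Δt = 32.3 − 2.51 = 29.79 hours, the level fell by a factor of 3.92/0.388 ≈ 10.103.
n = log₂(10.103) ≈ 3.3367 half-lives, so t½ = 29.79/3.3367 ≈ 8.9279 hours.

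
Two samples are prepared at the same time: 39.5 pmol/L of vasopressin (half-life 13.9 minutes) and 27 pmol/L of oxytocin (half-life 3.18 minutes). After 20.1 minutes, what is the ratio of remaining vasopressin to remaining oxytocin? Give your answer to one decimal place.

vasopressin: 39.5 × (1/2)^(20.1/13.9) = 39.5 × (1/2)^1.446 ≈ 14.498 pmol/L.
oxytocin: 27 × (1/2)^(20.1/3.18) = 27 × (1/2)^6.3208 ≈ 0.33777 pmol/L.
Ratio ≈ 14.498 / 0.33777 ≈ 42.921.

42.9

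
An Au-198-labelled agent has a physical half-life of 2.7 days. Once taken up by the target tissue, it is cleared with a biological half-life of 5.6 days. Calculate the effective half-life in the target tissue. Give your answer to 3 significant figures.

1.82 days

1/t_eff = 1/t_phys + 1/t_biol = 1/2.7 + 1/5.6 = 0.54894 per day.
t_eff = 2.7 × 5.6 / (2.7 + 5.6) ≈ 1.8217 days.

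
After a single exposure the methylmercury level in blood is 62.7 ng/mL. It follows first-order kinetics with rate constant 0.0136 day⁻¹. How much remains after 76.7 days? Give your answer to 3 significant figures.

22.1 ng/mL

t½ = ln 2 / k = 0.69315 / 0.0136 ≈ 50.967 days.
Number of half-lives: n = 76.7/50.967 ≈ 1.5049.
Remaining = 62.7 × (1/2)^1.5049 = 62.7 × 0.35235 ≈ 22.093 ng/mL.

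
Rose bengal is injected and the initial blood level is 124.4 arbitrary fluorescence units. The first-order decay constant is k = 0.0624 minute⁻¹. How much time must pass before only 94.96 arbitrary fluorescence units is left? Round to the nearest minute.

t½ = ln 2 / k = 0.69315 / 0.0624 ≈ 11.108 minutes.
Fraction remaining = 94.96/124.4 ≈ 0.76334.
n = log₂(124.4/94.96) = ln(1.31)/ln 2 ≈ 0.38959 half-lives.
t = n × t½ = 0.38959 × 11.108 ≈ 4.3277 minutes.

4 minutes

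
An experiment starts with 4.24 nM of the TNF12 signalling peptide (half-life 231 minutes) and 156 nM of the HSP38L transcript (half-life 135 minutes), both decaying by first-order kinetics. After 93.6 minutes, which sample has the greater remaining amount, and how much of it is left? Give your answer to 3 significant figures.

TNF12 signalling peptide: 4.24 × (1/2)^0.40519 ≈ 3.2018 nM.
HSP38L transcript: 156 × (1/2)^0.69333 ≈ 96.474 nM.
HSP38L transcript has more remaining, at ≈ 96.474 nM.

HSP38L transcript, 96.5 nM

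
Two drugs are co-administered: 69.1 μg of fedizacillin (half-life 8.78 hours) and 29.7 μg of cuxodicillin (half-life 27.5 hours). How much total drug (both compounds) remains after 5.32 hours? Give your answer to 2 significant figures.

71 μg

fedizacillin: 69.1 × (1/2)^(5.32/8.78) = 69.1 × (1/2)^0.60592 ≈ 45.402 μg.
cuxodicillin: 29.7 × (1/2)^(5.32/27.5) = 29.7 × (1/2)^0.19345 ≈ 25.973 μg.
Total = 45.402 + 25.973 ≈ 71.375 μg.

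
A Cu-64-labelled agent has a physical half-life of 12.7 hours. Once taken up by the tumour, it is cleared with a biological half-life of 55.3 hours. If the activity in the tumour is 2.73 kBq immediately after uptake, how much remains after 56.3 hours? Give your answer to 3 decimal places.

0.062 kBq

1/t_eff = 1/t_phys + 1/t_biol = 1/12.7 + 1/55.3 = 0.096823 per hour.
t_eff = 12.7 × 55.3 / (12.7 + 55.3) ≈ 10.328 hours.
Remaining = 2.73 × (1/2)^(56.3/10.328) = 2.73 × (1/2)^5.4512 ≈ 0.062402 kBq.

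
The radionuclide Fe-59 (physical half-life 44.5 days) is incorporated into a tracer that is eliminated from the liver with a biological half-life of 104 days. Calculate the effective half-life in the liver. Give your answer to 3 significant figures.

1/t_eff = 1/t_phys + 1/t_biol = 1/44.5 + 1/104 = 0.032087 per day.
t_eff = 44.5 × 104 / (44.5 + 104) ≈ 31.165 days.

31.2 days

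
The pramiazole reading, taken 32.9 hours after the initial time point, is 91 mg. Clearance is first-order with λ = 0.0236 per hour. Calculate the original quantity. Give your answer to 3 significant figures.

198 mg

t½ = ln 2 / λ = 0.69315 / 0.0236 ≈ 29.371 hours.
Number of half-lives elapsed: n = 32.9/29.371 ≈ 1.1202.
A₀ = A × 2^n = 91 × 2^1.1202 = 91 × 2.1737 ≈ 197.81 mg.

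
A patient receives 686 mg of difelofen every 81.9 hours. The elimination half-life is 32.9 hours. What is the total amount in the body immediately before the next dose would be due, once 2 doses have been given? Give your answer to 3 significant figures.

The 2 doses were given 163.8, 81.9 hours ago.
Total = 686·(1/2)^(163.8/32.9) + 686·(1/2)^(81.9/32.9)
      = 21.756 + 122.17 ≈ 143.92 mg.

144 mg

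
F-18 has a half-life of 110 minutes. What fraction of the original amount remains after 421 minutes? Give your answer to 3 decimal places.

n = 421/110 ≈ 3.8273 half-lives.
Fraction remaining = (1/2)^3.8273 ≈ 0.070449.

0.070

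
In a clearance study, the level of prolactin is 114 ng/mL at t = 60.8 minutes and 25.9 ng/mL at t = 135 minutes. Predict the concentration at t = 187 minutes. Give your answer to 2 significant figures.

Over Δt = 135 − 60.8 = 74.2 minutes, the level fell by a factor of 114/25.9 ≈ 4.4015.
n = log₂(4.4015) ≈ 2.138 half-lives, so t½ = 74.2/2.138 ≈ 34.705 minutes.
From t = 135 to t = 187: 25.9 × (1/2)^((187−135)/34.705) ≈ 9.1676 ng/mL.

9.2 ng/mL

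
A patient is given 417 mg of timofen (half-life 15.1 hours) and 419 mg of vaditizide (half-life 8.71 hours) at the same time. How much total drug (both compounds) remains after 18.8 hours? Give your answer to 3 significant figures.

270 mg

timofen: 417 × (1/2)^(18.8/15.1) = 417 × (1/2)^1.245 ≈ 175.93 mg.
vaditizide: 419 × (1/2)^(18.8/8.71) = 419 × (1/2)^2.1584 ≈ 93.855 mg.
Total = 175.93 + 93.855 ≈ 269.79 mg.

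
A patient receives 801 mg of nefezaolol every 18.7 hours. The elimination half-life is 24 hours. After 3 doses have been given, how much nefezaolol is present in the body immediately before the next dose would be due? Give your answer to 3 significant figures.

897 mg

The 3 doses were given 56.1, 37.4, 18.7 hours ago.
Total = 801·(1/2)^(56.1/24) + 801·(1/2)^(37.4/24) + 801·(1/2)^(18.7/24)
      = 158.48 + 271.97 + 466.75 ≈ 897.2 mg.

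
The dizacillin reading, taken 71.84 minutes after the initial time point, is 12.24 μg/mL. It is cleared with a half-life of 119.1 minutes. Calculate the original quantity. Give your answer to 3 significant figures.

Number of half-lives elapsed: n = 71.84/119.1 ≈ 0.60319.
A₀ = A × 2^n = 12.24 × 2^0.60319 = 12.24 × 1.5191 ≈ 18.593 μg/mL.

18.6 μg/mL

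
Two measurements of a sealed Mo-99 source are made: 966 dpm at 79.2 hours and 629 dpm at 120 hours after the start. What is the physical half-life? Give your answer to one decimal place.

Over Δt = 120 − 79.2 = 40.8 hours, the level fell by a factor of 966/629 ≈ 1.5358.
n = log₂(1.5358) ≈ 0.61896 half-lives, so t½ = 40.8/0.61896 ≈ 65.917 hours.

65.9 hours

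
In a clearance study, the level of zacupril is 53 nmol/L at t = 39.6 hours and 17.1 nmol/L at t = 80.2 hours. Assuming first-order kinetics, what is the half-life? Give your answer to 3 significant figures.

Over Δt = 80.2 − 39.6 = 40.6 hours, the level fell by a factor of 53/17.1 ≈ 3.0994.
n = log₂(3.0994) ≈ 1.632 half-lives, so t½ = 40.6/1.632 ≈ 24.878 hours.

24.9 hours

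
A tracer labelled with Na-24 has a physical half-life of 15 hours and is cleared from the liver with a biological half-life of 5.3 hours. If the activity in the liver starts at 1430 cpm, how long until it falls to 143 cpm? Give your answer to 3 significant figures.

1/t_eff = 1/t_phys + 1/t_biol = 1/15 + 1/5.3 = 0.25535 per hour.
t_eff = 15 × 5.3 / (15 + 5.3) ≈ 3.9163 hours.
n = log₂(1430/143) ≈ 3.3219; t = 3.3219 × 3.9163 ≈ 13.01 hours.

13.0 hours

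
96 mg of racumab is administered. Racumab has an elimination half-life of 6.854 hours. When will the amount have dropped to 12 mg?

20.562 hours

12/96 = 1/8, so 3 half-lives have elapsed.
t = 3 × 6.854 = 20.562 hours.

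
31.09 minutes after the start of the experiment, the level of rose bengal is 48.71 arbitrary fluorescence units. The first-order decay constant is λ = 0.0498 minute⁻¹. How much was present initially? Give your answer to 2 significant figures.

230 arbitrary fluorescence units

t½ = ln 2 / λ = 0.69315 / 0.0498 ≈ 13.919 minutes.
Number of half-lives elapsed: n = 31.09/13.919 ≈ 2.2337.
A₀ = A × 2^n = 48.71 × 2^2.2337 = 48.71 × 4.7034 ≈ 229.1 arbitrary fluorescence units.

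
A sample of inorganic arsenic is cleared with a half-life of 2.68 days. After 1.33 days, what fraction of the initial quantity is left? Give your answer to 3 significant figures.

0.709

n = 1.33/2.68 ≈ 0.49627 half-lives.
Fraction remaining = (1/2)^0.49627 ≈ 0.70894.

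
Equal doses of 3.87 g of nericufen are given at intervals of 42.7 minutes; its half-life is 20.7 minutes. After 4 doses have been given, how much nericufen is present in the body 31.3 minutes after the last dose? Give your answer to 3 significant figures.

The 4 doses were given 159.4, 116.7, 74, 31.3 minutes ago.
Total = 3.87·(1/2)^(159.4/20.7) + 3.87·(1/2)^(116.7/20.7) + 3.87·(1/2)^(74/20.7) + 3.87·(1/2)^(31.3/20.7)
      = 0.018605 + 0.077732 + 0.32476 + 1.3568 ≈ 1.7779 g.

1.78 g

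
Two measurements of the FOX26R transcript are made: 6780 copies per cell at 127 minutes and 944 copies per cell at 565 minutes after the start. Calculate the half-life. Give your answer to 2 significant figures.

Over Δt = 565 − 127 = 438 minutes, the level fell by a factor of 6780/944 ≈ 7.1822.
n = log₂(7.1822) ≈ 2.8444 half-lives, so t½ = 438/2.8444 ≈ 153.99 minutes.

150 minutes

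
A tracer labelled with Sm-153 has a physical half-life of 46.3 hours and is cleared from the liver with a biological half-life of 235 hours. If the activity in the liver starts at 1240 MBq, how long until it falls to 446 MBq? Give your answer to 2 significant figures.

1/t_eff = 1/t_phys + 1/t_biol = 1/46.3 + 1/235 = 0.025854 per hour.
t_eff = 46.3 × 235 / (46.3 + 235) ≈ 38.679 hours.
n = log₂(1240/446) ≈ 1.4752; t = 1.4752 × 38.679 ≈ 57.061 hours.

57 hours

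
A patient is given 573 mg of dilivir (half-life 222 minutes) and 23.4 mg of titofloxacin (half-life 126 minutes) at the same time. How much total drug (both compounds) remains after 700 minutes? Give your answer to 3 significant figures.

dilivir: 573 × (1/2)^(700/222) = 573 × (1/2)^3.1532 ≈ 64.411 mg.
titofloxacin: 23.4 × (1/2)^(700/126) = 23.4 × (1/2)^5.5556 ≈ 0.49754 mg.
Total = 64.411 + 0.49754 ≈ 64.909 mg.

64.9 mg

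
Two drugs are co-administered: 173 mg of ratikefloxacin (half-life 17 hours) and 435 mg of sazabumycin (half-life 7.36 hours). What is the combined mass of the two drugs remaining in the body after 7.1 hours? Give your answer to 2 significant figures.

ratikefloxacin: 173 × (1/2)^(7.1/17) = 173 × (1/2)^0.41765 ≈ 129.52 mg.
sazabumycin: 435 × (1/2)^(7.1/7.36) = 435 × (1/2)^0.96467 ≈ 222.89 mg.
Total = 129.52 + 222.89 ≈ 352.41 mg.

350 mg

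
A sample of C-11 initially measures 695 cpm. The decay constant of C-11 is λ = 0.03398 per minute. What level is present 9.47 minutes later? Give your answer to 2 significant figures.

500 cpm

t½ = ln 2 / λ = 0.69315 / 0.03398 ≈ 20.399 minutes.
Number of half-lives: n = 9.47/20.399 ≈ 0.46425.
Remaining = 695 × (1/2)^0.46425 = 695 × 0.72485 ≈ 503.77 cpm.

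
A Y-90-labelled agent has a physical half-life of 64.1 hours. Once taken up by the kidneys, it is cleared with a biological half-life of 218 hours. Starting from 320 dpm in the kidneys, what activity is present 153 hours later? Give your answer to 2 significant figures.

1/t_eff = 1/t_phys + 1/t_biol = 1/64.1 + 1/218 = 0.020188 per hour.
t_eff = 64.1 × 218 / (64.1 + 218) ≈ 49.535 hours.
Remaining = 320 × (1/2)^(153/49.535) = 320 × (1/2)^3.0887 ≈ 37.614 dpm.

38 dpm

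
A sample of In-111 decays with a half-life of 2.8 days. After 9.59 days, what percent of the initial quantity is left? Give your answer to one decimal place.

9.3%

n = 9.59/2.8 ≈ 3.425 half-lives.
Fraction remaining = (1/2)^3.425 ≈ 0.093105, i.e. 9.3105%.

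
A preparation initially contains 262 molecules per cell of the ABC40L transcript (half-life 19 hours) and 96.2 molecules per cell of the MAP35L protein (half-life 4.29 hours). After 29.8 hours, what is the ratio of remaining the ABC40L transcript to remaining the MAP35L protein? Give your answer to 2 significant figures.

ABC40L transcript: 262 × (1/2)^(29.8/19) = 262 × (1/2)^1.5684 ≈ 88.34 molecules per cell.
MAP35L protein: 96.2 × (1/2)^(29.8/4.29) = 96.2 × (1/2)^6.9464 ≈ 0.78002 molecules per cell.
Ratio ≈ 88.34 / 0.78002 ≈ 113.25.

110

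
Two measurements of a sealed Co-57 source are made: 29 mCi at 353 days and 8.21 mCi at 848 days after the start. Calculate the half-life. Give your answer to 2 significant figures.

270 days

Over Δt = 848 − 353 = 495 days, the level fell by a factor of 29/8.21 ≈ 3.5323.
n = log₂(3.5323) ≈ 1.8206 half-lives, so t½ = 495/1.8206 ≈ 271.89 days.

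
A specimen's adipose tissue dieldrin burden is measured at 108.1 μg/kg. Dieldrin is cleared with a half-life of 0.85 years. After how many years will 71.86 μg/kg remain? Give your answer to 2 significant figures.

0.50 years

Fraction remaining = 71.86/108.1 ≈ 0.66475.
n = log₂(108.1/71.86) = ln(1.5043)/ln 2 ≈ 0.58911 half-lives.
t = n × t½ = 0.58911 × 0.85 ≈ 0.50074 years.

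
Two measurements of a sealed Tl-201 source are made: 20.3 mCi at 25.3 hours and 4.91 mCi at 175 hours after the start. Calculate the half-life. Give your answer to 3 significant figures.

73.1 hours

Over Δt = 175 − 25.3 = 149.7 hours, the level fell by a factor of 20.3/4.91 ≈ 4.1344.
n = log₂(4.1344) ≈ 2.0477 half-lives, so t½ = 149.7/2.0477 ≈ 73.107 hours.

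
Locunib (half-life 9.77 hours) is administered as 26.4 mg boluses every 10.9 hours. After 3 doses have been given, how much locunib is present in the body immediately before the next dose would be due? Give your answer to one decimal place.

The 3 doses were given 32.7, 21.8, 10.9 hours ago.
Total = 26.4·(1/2)^(32.7/9.77) + 26.4·(1/2)^(21.8/9.77) + 26.4·(1/2)^(10.9/9.77)
      = 2.5946 + 5.6222 + 12.183 ≈ 20.4 mg.

20.4 mg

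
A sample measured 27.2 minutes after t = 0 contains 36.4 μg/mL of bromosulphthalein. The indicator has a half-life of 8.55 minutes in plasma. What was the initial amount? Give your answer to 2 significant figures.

330 μg/mL

Number of half-lives elapsed: n = 27.2/8.55 ≈ 3.1813.
A₀ = A × 2^n = 36.4 × 2^3.1813 = 36.4 × 9.0712 ≈ 330.19 μg/mL.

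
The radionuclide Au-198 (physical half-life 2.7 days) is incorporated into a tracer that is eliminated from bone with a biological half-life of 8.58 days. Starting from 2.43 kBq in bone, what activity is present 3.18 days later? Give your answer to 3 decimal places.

0.831 kBq

1/t_eff = 1/t_phys + 1/t_biol = 1/2.7 + 1/8.58 = 0.48692 per day.
t_eff = 2.7 × 8.58 / (2.7 + 8.58) ≈ 2.0537 days.
Remaining = 2.43 × (1/2)^(3.18/2.0537) = 2.43 × (1/2)^1.5484 ≈ 0.83079 kBq.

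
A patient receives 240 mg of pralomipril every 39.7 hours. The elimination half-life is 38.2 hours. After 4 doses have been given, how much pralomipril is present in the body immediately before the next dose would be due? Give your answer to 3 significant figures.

215 mg

The 4 doses were given 158.8, 119.1, 79.4, 39.7 hours ago.
Total = 240·(1/2)^(158.8/38.2) + 240·(1/2)^(119.1/38.2) + 240·(1/2)^(79.4/38.2) + 240·(1/2)^(39.7/38.2)
      = 13.453 + 27.648 + 56.821 + 116.78 ≈ 214.7 mg.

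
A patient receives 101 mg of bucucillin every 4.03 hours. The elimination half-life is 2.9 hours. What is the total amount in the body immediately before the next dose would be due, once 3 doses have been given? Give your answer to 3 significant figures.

58.9 mg

The 3 doses were given 12.09, 8.06, 4.03 hours ago.
Total = 101·(1/2)^(12.09/2.9) + 101·(1/2)^(8.06/2.9) + 101·(1/2)^(4.03/2.9)
      = 5.6148 + 14.712 + 38.547 ≈ 58.874 mg.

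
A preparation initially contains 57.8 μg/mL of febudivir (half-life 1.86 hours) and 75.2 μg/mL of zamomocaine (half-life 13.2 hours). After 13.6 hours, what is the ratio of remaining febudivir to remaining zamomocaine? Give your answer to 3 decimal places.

0.010

febudivir: 57.8 × (1/2)^(13.6/1.86) = 57.8 × (1/2)^7.3118 ≈ 0.36379 μg/mL.
zamomocaine: 75.2 × (1/2)^(13.6/13.2) = 75.2 × (1/2)^1.0303 ≈ 36.818 μg/mL.
Ratio ≈ 0.36379 / 36.818 ≈ 0.0098806.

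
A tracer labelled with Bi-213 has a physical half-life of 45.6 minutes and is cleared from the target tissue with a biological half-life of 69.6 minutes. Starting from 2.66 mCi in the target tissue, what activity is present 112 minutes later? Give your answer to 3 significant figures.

1/t_eff = 1/t_phys + 1/t_biol = 1/45.6 + 1/69.6 = 0.036298 per minute.
t_eff = 45.6 × 69.6 / (45.6 + 69.6) ≈ 27.55 minutes.
Remaining = 2.66 × (1/2)^(112/27.55) = 2.66 × (1/2)^4.0653 ≈ 0.15889 mCi.

0.159 mCi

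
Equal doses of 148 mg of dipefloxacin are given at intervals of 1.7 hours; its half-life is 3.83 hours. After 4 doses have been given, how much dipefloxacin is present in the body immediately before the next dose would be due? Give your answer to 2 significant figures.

The 4 doses were given 6.8, 5.1, 3.4, 1.7 hours ago.
Total = 148·(1/2)^(6.8/3.83) + 148·(1/2)^(5.1/3.83) + 148·(1/2)^(3.4/3.83) + 148·(1/2)^(1.7/3.83)
      = 43.231 + 58.805 + 79.989 + 108.8 ≈ 290.83 mg.

290 mg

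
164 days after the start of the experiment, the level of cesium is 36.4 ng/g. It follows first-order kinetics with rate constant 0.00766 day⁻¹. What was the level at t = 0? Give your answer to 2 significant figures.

t½ = ln 2 / k = 0.69315 / 0.00766 ≈ 90.489 days.
Number of half-lives elapsed: n = 164/90.489 ≈ 1.8124.
A₀ = A × 2^n = 36.4 × 2^1.8124 = 36.4 × 3.5122 ≈ 127.84 ng/g.

130 ng/g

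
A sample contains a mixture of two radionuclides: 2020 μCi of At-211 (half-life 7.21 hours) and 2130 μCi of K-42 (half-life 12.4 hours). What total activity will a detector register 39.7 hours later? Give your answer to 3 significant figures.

At-211: 2020 × (1/2)^(39.7/7.21) = 2020 × (1/2)^5.5062 ≈ 44.443 μCi.
K-42: 2130 × (1/2)^(39.7/12.4) = 2130 × (1/2)^3.2016 ≈ 231.53 μCi.
Total = 44.443 + 231.53 ≈ 275.97 μCi.

276 μCi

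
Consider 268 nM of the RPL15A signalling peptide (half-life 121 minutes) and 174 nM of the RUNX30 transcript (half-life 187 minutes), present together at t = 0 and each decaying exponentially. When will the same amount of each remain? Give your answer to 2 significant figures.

210 minutes

Set 268·(1/2)^(t/121) = 174·(1/2)^(t/187).
Taking log₂: log₂(268/174) = t·(1/121 − 1/187).
log₂(1.5402) = 0.62315; 1/121 − 1/187 = 0.0029169.
t = 0.62315 / 0.0029169 ≈ 213.64 minutes.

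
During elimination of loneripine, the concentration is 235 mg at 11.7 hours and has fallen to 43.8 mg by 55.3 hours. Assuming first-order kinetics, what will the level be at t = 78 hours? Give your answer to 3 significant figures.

Over Δt = 55.3 − 11.7 = 43.6 hours, the level fell by a factor of 235/43.8 ≈ 5.3653.
n = log₂(5.3653) ≈ 2.4237 half-lives, so t½ = 43.6/2.4237 ≈ 17.989 hours.
From t = 55.3 to t = 78: 43.8 × (1/2)^((78−55.3)/17.989) ≈ 18.265 mg.

18.3 mg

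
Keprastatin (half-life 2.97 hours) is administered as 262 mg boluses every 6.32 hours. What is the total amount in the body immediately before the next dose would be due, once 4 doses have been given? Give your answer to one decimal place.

77.5 mg

The 4 doses were given 25.28, 18.96, 12.64, 6.32 hours ago.
Total = 262·(1/2)^(25.28/2.97) + 262·(1/2)^(18.96/2.97) + 262·(1/2)^(12.64/2.97) + 262·(1/2)^(6.32/2.97)
      = 0.71779 + 3.1374 + 13.714 + 59.941 ≈ 77.51 mg.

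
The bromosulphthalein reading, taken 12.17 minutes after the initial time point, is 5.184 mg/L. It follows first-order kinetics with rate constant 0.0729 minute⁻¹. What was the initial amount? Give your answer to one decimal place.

t½ = ln 2 / k = 0.69315 / 0.0729 ≈ 9.5082 minutes.
Number of half-lives elapsed: n = 12.17/9.5082 ≈ 1.2799.
A₀ = A × 2^n = 5.184 × 2^1.2799 = 5.184 × 2.4283 ≈ 12.588 mg/L.

12.6 mg/L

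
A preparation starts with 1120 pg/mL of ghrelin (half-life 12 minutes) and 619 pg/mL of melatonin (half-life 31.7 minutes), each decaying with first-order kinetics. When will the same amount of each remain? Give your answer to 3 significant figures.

16.5 minutes

Set 1120·(1/2)^(t/12) = 619·(1/2)^(t/31.7).
Taking log₂: log₂(1120/619) = t·(1/12 − 1/31.7).
log₂(1.8094) = 0.85549; 1/12 − 1/31.7 = 0.051788.
t = 0.85549 / 0.051788 ≈ 16.519 minutes.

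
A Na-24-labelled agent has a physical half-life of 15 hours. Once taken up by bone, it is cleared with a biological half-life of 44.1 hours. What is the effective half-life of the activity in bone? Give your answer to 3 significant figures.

11.2 hours

1/t_eff = 1/t_phys + 1/t_biol = 1/15 + 1/44.1 = 0.089342 per hour.
t_eff = 15 × 44.1 / (15 + 44.1) ≈ 11.193 hours.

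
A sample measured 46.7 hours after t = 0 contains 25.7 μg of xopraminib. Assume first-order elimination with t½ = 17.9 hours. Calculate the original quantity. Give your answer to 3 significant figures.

157 μg

Number of half-lives elapsed: n = 46.7/17.9 ≈ 2.6089.
A₀ = A × 2^n = 25.7 × 2^2.6089 = 25.7 × 6.1005 ≈ 156.78 μg.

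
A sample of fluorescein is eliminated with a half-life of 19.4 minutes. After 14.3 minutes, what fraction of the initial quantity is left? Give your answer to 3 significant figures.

n = 14.3/19.4 ≈ 0.73711 half-lives.
Fraction remaining = (1/2)^0.73711 ≈ 0.59994.

0.600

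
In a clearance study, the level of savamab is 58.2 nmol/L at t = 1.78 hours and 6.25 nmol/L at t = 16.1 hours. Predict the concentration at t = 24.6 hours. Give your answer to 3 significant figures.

Over Δt = 16.1 − 1.78 = 14.32 hours, the level fell by a factor of 58.2/6.25 ≈ 9.312.
n = log₂(9.312) ≈ 3.2191 half-lives, so t½ = 14.32/3.2191 ≈ 4.4485 hours.
From t = 16.1 to t = 24.6: 6.25 × (1/2)^((24.6−16.1)/4.4485) ≈ 1.6622 nmol/L.

1.66 nmol/L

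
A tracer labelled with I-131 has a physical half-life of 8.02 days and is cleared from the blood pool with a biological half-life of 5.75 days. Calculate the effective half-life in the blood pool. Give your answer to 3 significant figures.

1/t_eff = 1/t_phys + 1/t_biol = 1/8.02 + 1/5.75 = 0.2986 per day.
t_eff = 8.02 × 5.75 / (8.02 + 5.75) ≈ 3.3489 days.

3.35 days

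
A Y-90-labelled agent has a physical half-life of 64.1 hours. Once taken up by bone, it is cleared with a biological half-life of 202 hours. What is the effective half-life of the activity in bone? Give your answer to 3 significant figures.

1/t_eff = 1/t_phys + 1/t_biol = 1/64.1 + 1/202 = 0.020551 per hour.
t_eff = 64.1 × 202 / (64.1 + 202) ≈ 48.659 hours.

48.7 hours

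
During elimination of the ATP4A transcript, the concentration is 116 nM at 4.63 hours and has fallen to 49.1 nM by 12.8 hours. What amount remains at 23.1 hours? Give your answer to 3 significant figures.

Over Δt = 12.8 − 4.63 = 8.17 hours, the level fell by a factor of 116/49.1 ≈ 2.3625.
n = log₂(2.3625) ≈ 1.2403 half-lives, so t½ = 8.17/1.2403 ≈ 6.587 hours.
From t = 12.8 to t = 23.1: 49.1 × (1/2)^((23.1−12.8)/6.587) ≈ 16.61 nM.

16.6 nM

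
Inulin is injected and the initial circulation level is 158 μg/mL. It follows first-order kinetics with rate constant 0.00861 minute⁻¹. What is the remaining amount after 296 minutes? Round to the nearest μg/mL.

12 μg/mL

t½ = ln 2 / k = 0.69315 / 0.00861 ≈ 80.505 minutes.
Number of half-lives: n = 296/80.505 ≈ 3.6768.
Remaining = 158 × (1/2)^3.6768 = 158 × 0.078194 ≈ 12.355 μg/mL.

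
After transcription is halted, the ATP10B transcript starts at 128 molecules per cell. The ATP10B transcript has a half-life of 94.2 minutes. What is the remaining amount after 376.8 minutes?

8 molecules per cell

Elapsed time is 4 half-lives (376.8/94.2).
Each half-life halves the amount: 128 × (1/2)^4 = 128/16 = 8 molecules per cell.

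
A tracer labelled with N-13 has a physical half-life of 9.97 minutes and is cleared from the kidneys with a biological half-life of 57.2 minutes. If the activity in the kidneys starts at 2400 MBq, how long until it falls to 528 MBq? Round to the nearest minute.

1/t_eff = 1/t_phys + 1/t_biol = 1/9.97 + 1/57.2 = 0.11778 per minute.
t_eff = 9.97 × 57.2 / (9.97 + 57.2) ≈ 8.4902 minutes.
n = log₂(2400/528) ≈ 2.1844; t = 2.1844 × 8.4902 ≈ 18.546 minutes.

19 minutes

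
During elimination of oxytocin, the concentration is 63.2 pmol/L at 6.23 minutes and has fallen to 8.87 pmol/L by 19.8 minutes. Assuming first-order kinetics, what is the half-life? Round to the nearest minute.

5 minutes

Over Δt = 19.8 − 6.23 = 13.57 minutes, the level fell by a factor of 63.2/8.87 ≈ 7.1251.
n = log₂(7.1251) ≈ 2.8329 half-lives, so t½ = 13.57/2.8329 ≈ 4.7901 minutes.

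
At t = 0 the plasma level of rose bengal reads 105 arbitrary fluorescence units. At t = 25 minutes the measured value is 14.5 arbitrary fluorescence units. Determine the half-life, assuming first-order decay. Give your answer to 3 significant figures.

A/A₀ = 14.5/105 ≈ 0.1381.
n = log₂(7.2414) ≈ 2.8563 half-lives elapsed in 25 minutes.
t½ = 25/2.8563 ≈ 8.7527 minutes.

8.75 minutes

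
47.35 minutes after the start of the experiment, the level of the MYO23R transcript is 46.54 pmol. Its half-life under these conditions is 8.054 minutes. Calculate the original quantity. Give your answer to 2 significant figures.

2700 pmol

Number of half-lives elapsed: n = 47.35/8.054 ≈ 5.8791.
A₀ = A × 2^n = 46.54 × 2^5.8791 = 46.54 × 58.854 ≈ 2739.1 pmol.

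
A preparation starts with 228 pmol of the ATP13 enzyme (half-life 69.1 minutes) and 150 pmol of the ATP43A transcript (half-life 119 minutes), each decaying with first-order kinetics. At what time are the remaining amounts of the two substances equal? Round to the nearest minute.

Set 228·(1/2)^(t/69.1) = 150·(1/2)^(t/119).
Taking log₂: log₂(228/150) = t·(1/69.1 − 1/119).
log₂(1.52) = 0.60407; 1/69.1 − 1/119 = 0.0060684.
t = 0.60407 / 0.0060684 ≈ 99.543 minutes.

100 minutes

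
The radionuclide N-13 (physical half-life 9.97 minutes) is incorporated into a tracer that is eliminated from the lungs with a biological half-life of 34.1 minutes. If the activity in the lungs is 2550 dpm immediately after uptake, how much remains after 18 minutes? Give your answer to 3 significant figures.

1/t_eff = 1/t_phys + 1/t_biol = 1/9.97 + 1/34.1 = 0.12963 per minute.
t_eff = 9.97 × 34.1 / (9.97 + 34.1) ≈ 7.7145 minutes.
Remaining = 2550 × (1/2)^(18/7.7145) = 2550 × (1/2)^2.3333 ≈ 506 dpm.

506 dpm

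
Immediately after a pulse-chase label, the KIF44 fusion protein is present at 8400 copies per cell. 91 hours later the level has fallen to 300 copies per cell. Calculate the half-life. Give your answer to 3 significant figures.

A/A₀ = 300/8400 ≈ 0.035714.
n = log₂(28) ≈ 4.8074 half-lives elapsed in 91 hours.
t½ = 91/4.8074 ≈ 18.929 hours.

18.9 hours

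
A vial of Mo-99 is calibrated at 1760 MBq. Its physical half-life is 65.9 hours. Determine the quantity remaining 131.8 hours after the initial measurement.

440 MBq

Elapsed time is 2 half-lives (131.8/65.9).
Each half-life halves the amount: 1760 × (1/2)^2 = 1760/4 = 440 MBq.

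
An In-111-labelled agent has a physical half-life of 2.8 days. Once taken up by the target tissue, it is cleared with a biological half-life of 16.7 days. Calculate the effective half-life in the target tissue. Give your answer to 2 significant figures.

1/t_eff = 1/t_phys + 1/t_biol = 1/2.8 + 1/16.7 = 0.41702 per day.
t_eff = 2.8 × 16.7 / (2.8 + 16.7) ≈ 2.3979 days.

2.4 days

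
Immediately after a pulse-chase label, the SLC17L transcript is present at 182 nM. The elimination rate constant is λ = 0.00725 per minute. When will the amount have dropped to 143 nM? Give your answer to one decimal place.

t½ = ln 2 / λ = 0.69315 / 0.00725 ≈ 95.607 minutes.
Fraction remaining = 143/182 ≈ 0.78571.
n = log₂(182/143) = ln(1.2727)/ln 2 ≈ 0.34792 half-lives.
t = n × t½ = 0.34792 × 95.607 ≈ 33.264 minutes.

33.3 minutes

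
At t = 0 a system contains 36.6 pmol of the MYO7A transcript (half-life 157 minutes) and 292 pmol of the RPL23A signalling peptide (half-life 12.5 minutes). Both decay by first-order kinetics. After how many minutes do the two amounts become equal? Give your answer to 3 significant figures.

Set 36.6·(1/2)^(t/157) = 292·(1/2)^(t/12.5).
Taking log₂: log₂(36.6/292) = t·(1/157 − 1/12.5).
log₂(0.12534) = -2.9961; 1/157 − 1/12.5 = -0.073631.
t = -2.9961 / -0.073631 ≈ 40.69 minutes.

40.7 minutes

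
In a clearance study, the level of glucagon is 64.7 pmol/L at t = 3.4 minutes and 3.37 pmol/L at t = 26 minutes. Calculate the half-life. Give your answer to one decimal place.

5.3 minutes

Over Δt = 26 − 3.4 = 22.6 minutes, the level fell by a factor of 64.7/3.37 ≈ 19.199.
n = log₂(19.199) ≈ 4.2629 half-lives, so t½ = 22.6/4.2629 ≈ 5.3015 minutes.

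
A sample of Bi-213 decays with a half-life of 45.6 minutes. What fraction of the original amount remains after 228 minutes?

0.03125

n = 228/45.6 ≈ 5 half-lives.
Fraction remaining = (1/2)^5 ≈ 0.03125.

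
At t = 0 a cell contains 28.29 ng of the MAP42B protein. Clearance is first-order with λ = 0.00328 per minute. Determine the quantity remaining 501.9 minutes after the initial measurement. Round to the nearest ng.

t½ = ln 2 / λ = 0.69315 / 0.00328 ≈ 211.33 minutes.
Number of half-lives: n = 501.9/211.33 ≈ 2.375.
Remaining = 28.29 × (1/2)^2.375 = 28.29 × 0.19277 ≈ 5.4536 ng.

5 ng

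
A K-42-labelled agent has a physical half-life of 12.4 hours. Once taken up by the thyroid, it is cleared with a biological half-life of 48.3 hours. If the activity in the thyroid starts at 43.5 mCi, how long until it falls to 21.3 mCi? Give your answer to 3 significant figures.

1/t_eff = 1/t_phys + 1/t_biol = 1/12.4 + 1/48.3 = 0.10135 per hour.
t_eff = 12.4 × 48.3 / (12.4 + 48.3) ≈ 9.8669 hours.
n = log₂(43.5/21.3) ≈ 1.0302; t = 1.0302 × 9.8669 ≈ 10.164 hours.

10.2 hours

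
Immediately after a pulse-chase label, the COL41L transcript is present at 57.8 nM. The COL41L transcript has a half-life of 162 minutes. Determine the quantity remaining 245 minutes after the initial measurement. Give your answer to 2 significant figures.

20 nM

Number of half-lives: n = 245/162 ≈ 1.5123.
Remaining = 57.8 × (1/2)^1.5123 = 57.8 × 0.35054 ≈ 20.261 nM.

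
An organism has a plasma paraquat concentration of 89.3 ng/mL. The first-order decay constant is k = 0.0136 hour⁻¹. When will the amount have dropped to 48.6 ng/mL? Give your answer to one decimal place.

t½ = ln 2 / k = 0.69315 / 0.0136 ≈ 50.967 hours.
Fraction remaining = 48.6/89.3 ≈ 0.54423.
n = log₂(89.3/48.6) = ln(1.8374)/ln 2 ≈ 0.8777 half-lives.
t = n × t½ = 0.8777 × 50.967 ≈ 44.734 hours.

44.7 hours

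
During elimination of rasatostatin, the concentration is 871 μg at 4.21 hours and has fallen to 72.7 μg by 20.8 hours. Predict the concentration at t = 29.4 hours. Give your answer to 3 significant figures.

Over Δt = 20.8 − 4.21 = 16.59 hours, the level fell by a factor of 871/72.7 ≈ 11.981.
n = log₂(11.981) ≈ 3.5826 half-lives, so t½ = 16.59/3.5826 ≈ 4.6307 hours.
From t = 20.8 to t = 29.4: 72.7 × (1/2)^((29.4−20.8)/4.6307) ≈ 20.066 μg.

20.1 μg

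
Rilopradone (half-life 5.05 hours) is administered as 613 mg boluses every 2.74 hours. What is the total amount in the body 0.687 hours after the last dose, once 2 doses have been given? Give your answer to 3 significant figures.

941 mg

The 2 doses were given 3.427, 0.687 hours ago.
Total = 613·(1/2)^(3.427/5.05) + 613·(1/2)^(0.687/5.05)
      = 382.98 + 557.84 ≈ 940.82 mg.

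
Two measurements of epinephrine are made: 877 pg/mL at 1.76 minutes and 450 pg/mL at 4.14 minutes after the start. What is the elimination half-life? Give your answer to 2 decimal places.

Over Δt = 4.14 − 1.76 = 2.38 minutes, the level fell by a factor of 877/450 ≈ 1.9489.
n = log₂(1.9489) ≈ 0.96265 half-lives, so t½ = 2.38/0.96265 ≈ 2.4723 minutes.

2.47 minutes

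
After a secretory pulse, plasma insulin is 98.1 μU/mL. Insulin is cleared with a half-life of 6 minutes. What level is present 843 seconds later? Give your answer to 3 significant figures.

Convert the elapsed time: 843 seconds = 14.05 minutes.
Number of half-lives: n = 14.05/6 ≈ 2.3417.
Remaining = 98.1 × (1/2)^2.3417 = 98.1 × 0.19728 ≈ 19.353 μU/mL.

19.4 μU/mL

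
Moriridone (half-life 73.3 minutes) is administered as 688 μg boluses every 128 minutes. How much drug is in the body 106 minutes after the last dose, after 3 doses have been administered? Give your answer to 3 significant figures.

The 3 doses were given 362, 234, 106 minutes ago.
Total = 688·(1/2)^(362/73.3) + 688·(1/2)^(234/73.3) + 688·(1/2)^(106/73.3)
      = 22.435 + 75.265 + 252.5 ≈ 350.2 μg.

350 μg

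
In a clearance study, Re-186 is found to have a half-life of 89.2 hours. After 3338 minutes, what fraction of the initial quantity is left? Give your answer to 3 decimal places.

0.649

3338 minutes = 55.6333 hours.
n = 55.6333/89.2 ≈ 0.62369 half-lives.
Fraction remaining = (1/2)^0.62369 ≈ 0.64901.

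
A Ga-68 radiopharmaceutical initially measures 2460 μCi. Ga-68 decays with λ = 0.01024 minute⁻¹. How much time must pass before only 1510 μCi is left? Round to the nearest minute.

48 minutes

t½ = ln 2 / λ = 0.69315 / 0.01024 ≈ 67.69 minutes.
Fraction remaining = 1510/2460 ≈ 0.61382.
n = log₂(2460/1510) = ln(1.6291)/ln 2 ≈ 0.70411 half-lives.
t = n × t½ = 0.70411 × 67.69 ≈ 47.661 minutes.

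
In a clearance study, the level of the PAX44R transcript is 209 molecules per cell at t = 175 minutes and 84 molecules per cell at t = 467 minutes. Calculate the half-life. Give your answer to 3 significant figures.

222 minutes

Over Δt = 467 − 175 = 292 minutes, the level fell by a factor of 209/84 ≈ 2.4881.
n = log₂(2.4881) ≈ 1.315 half-lives, so t½ = 292/1.315 ≈ 222.05 minutes.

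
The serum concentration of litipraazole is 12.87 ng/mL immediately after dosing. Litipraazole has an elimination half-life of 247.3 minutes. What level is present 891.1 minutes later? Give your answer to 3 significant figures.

Number of half-lives: n = 891.1/247.3 ≈ 3.6033.
Remaining = 12.87 × (1/2)^3.6033 = 12.87 × 0.08228 ≈ 1.0589 ng/mL.

1.06 ng/mL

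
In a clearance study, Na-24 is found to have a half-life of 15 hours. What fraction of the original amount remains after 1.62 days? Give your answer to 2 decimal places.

1.62 days = 38.88 hours.
n = 38.88/15 ≈ 2.592 half-lives.
Fraction remaining = (1/2)^2.592 ≈ 0.16586.

0.17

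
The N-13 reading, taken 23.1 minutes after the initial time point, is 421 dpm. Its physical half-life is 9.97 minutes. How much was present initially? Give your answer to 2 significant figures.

2100 dpm

Number of half-lives elapsed: n = 23.1/9.97 ≈ 2.317.
A₀ = A × 2^n = 421 × 2^2.317 = 421 × 4.9828 ≈ 2097.8 dpm.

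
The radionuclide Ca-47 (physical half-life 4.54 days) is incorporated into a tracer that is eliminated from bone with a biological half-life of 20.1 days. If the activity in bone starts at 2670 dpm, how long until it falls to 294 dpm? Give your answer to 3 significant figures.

1/t_eff = 1/t_phys + 1/t_biol = 1/4.54 + 1/20.1 = 0.27002 per day.
t_eff = 4.54 × 20.1 / (4.54 + 20.1) ≈ 3.7035 days.
n = log₂(2670/294) ≈ 3.183; t = 3.183 × 3.7035 ≈ 11.788 days.

11.8 days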